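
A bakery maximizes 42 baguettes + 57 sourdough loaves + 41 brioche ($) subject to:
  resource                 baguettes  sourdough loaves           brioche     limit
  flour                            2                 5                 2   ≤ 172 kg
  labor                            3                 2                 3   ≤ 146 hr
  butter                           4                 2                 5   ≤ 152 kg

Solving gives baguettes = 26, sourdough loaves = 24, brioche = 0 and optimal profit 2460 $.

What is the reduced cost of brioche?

Binding: flour and butter. Non-binding: labor (20 unused).
By complementary slackness, y = 0 for the non-binding constraint.
From A_Bᵀ y = c: 2·y_flour + 4·y_butter = 42; 5·y_flour + 2·y_butter = 57.
This yields shadow prices y_flour = 9, y_butter = 6.
Reduced cost of brioche: c₃ − yᵀa₃ = 41 − (9·2 + 6·5) = 41 − 48 = -7.

-7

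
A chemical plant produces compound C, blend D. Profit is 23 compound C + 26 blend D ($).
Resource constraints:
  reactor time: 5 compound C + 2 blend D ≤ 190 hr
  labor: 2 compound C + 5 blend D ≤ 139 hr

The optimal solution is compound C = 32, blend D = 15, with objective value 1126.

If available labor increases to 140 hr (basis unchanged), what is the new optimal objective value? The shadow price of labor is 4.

Δb = 1, so new z* = 1126 + (4)·(1) = 1126 + 4 = 1130.

1130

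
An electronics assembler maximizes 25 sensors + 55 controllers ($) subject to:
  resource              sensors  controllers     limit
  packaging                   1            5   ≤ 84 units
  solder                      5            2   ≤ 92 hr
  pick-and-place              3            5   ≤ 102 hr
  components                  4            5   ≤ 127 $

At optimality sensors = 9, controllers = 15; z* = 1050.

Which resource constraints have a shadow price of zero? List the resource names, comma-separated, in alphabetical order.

packaging: 84/84 (binding)
solder: 75/92 (slack 17)
pick-and-place: 102/102 (binding)
components: 111/127 (slack 16)
By complementary slackness, a constraint with positive slack has shadow price 0 → components, solder.

components, solder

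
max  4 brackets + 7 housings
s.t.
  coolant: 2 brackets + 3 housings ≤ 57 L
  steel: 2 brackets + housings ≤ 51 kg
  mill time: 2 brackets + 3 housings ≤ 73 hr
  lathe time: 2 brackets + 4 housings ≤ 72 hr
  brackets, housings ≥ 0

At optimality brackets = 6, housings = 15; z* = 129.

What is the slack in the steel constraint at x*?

steel used = 2·6 + 1·15 = 27; slack = 51 − 27 = 24.

24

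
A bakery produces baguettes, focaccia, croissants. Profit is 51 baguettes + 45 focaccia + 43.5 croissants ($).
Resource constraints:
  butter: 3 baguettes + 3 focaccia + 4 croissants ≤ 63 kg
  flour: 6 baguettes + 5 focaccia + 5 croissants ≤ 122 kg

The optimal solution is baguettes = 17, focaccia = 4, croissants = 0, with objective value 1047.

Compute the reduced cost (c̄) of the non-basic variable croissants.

Check each constraint at x*: butter 63/63 (tight); flour 122/122 (tight).
The binding rows give the dual system: 3·y_butter + 6·y_flour = 51 and 3·y_butter + 5·y_flour = 45.
This yields shadow prices y_butter = 5, y_flour = 6.
Reduced cost of croissants: c₃ − yᵀa₃ = 43.5 − (5·4 + 6·5) = 43.5 − 50 = -6.5.

-6.5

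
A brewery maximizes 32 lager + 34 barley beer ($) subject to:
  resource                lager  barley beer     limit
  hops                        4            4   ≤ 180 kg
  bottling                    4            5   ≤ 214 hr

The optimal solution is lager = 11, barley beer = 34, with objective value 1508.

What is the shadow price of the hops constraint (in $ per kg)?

At the optimum: hops uses 180 of 180 (binding); bottling uses 214 of 214 (binding).
From A_Bᵀ y = c: 4·y_hops + 4·y_bottling = 32; 4·y_hops + 5·y_bottling = 34.
→ y_hops = 6 and y_bottling = 2.
Shadow price of hops = 6.

6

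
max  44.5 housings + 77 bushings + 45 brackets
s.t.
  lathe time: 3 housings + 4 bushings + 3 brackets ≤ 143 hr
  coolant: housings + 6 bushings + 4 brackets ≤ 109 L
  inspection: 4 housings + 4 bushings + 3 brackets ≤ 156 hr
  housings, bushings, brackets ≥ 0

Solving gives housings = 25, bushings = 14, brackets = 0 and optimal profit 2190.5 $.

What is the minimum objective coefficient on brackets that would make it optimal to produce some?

54.5

Check each constraint at x*: lathe time 131/143 (slack 12); coolant 109/109 (tight); inspection 156/156 (tight).
Since lathe time is not tight, its dual is 0.
From A_Bᵀ y = c: 1·y_coolant + 4·y_inspection = 44.5; 6·y_coolant + 4·y_inspection = 77.
→ y_coolant = 6.5 and y_inspection = 9.5.
brackets enters the basis when its profit ≥ yᵀa₃ = 6.5·4 + 9.5·3 = 54.5.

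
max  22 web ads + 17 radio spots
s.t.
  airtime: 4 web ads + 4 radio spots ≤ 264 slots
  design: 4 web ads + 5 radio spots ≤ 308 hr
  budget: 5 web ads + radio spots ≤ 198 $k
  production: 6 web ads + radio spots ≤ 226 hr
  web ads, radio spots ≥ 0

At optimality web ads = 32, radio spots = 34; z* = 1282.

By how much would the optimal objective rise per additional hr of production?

At the optimum: airtime uses 264 of 264 (binding); design uses 298 of 308 (slack = 10); budget uses 194 of 198 (slack = 4); production uses 226 of 226 (binding).
By complementary slackness, y = 0 for the non-binding constraints.
From A_Bᵀ y = c: 4·y_airtime + 6·y_production = 22; 4·y_airtime + 1·y_production = 17.
This yields shadow prices y_airtime = 4, y_production = 1.
Shadow price of production = 1.

1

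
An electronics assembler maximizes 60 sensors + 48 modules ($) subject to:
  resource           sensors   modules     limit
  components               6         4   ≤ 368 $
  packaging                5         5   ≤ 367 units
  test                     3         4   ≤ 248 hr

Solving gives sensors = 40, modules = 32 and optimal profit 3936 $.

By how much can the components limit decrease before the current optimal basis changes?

Binding constraints: components, test. The basis is B = [[6,4],[3,4]] with det 12.
Per unit decrease in components, x* moves by d = (-0.3333, 0.25).
The basis stays optimal until sensors reaches 0; allowable decrease = 120 $.

120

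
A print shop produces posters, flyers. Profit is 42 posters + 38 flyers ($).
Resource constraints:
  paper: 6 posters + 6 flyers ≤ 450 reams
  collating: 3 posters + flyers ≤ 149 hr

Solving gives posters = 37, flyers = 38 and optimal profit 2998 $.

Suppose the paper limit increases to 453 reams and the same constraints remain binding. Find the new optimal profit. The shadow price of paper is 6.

3016

Δb = 3, so new z* = 2998 + (6)·(3) = 2998 + 18 = 3016.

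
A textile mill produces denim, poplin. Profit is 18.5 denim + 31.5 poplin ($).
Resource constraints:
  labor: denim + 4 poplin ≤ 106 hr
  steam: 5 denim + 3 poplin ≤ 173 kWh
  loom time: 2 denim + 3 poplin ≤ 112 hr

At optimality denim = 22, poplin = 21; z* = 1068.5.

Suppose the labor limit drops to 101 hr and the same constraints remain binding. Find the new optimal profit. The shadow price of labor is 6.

1038.5

Δb = -5, so new z* = 1068.5 + (6)·(-5) = 1068.5 − 30 = 1038.5.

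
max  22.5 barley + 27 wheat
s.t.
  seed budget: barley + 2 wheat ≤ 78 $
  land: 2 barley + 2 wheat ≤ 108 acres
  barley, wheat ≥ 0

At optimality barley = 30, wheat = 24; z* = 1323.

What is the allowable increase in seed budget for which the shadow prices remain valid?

30

Binding constraints: seed budget, land. The basis is B = [[1,2],[2,2]] with det -2.
Per unit increase in seed budget, x* moves by d = (-1, 1).
The basis stays optimal until barley reaches 0; allowable increase = 30 $.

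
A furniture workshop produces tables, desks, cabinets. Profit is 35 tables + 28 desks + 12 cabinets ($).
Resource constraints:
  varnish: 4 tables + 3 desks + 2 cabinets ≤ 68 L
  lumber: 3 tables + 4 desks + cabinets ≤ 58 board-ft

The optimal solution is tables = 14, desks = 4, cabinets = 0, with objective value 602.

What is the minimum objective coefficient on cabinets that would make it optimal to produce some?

17

Both varnish and lumber are binding at x*.
The binding rows give the dual system: 4·y_varnish + 3·y_lumber = 35 and 3·y_varnish + 4·y_lumber = 28.
Solving: y_varnish = 8, y_lumber = 1.
cabinets enters the basis when its profit ≥ yᵀa₃ = 8·2 + 1·1 = 17.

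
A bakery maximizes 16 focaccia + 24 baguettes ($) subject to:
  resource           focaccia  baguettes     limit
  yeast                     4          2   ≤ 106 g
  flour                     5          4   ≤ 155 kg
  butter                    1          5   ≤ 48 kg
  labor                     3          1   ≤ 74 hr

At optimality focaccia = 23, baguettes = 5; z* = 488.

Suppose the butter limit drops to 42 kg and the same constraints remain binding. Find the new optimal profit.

Binding: butter and labor. Non-binding: yeast (4 unused), flour (20 unused).
Since yeast, flour are not tight, their duals are 0.
From A_Bᵀ y = c: 1·y_butter + 3·y_labor = 16; 5·y_butter + 1·y_labor = 24.
→ y_butter = 4 and y_labor = 4.
Δz = y_butter·Δb = 4 × (-6) = -24, so new z* = 488 − 24 = 464.

464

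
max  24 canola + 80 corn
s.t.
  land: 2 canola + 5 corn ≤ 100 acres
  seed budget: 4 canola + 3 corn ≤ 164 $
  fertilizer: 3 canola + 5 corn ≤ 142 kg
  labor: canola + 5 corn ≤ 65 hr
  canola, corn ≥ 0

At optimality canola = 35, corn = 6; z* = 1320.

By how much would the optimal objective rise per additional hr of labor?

8

Check each constraint at x*: land 100/100 (tight); seed budget 158/164 (slack 6); fertilizer 135/142 (slack 7); labor 65/65 (tight).
Slack constraints have shadow price 0 (complementary slackness).
From A_Bᵀ y = c: 2·y_land + 1·y_labor = 24; 5·y_land + 5·y_labor = 80.
Solving: y_land = 8, y_labor = 8.
Shadow price of labor = 8.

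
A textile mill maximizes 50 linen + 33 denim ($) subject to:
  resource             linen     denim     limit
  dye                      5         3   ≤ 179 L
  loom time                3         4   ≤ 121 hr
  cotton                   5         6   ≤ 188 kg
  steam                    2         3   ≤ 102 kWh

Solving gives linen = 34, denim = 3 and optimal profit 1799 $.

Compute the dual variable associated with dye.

9

At the optimum: dye uses 179 of 179 (binding); loom time uses 114 of 121 (slack = 7); cotton uses 188 of 188 (binding); steam uses 77 of 102 (slack = 25).
Slack constraints have shadow price 0 (complementary slackness).
The binding rows give the dual system: 5·y_dye + 5·y_cotton = 50 and 3·y_dye + 6·y_cotton = 33.
→ y_dye = 9 and y_cotton = 1.
Shadow price of dye = 9.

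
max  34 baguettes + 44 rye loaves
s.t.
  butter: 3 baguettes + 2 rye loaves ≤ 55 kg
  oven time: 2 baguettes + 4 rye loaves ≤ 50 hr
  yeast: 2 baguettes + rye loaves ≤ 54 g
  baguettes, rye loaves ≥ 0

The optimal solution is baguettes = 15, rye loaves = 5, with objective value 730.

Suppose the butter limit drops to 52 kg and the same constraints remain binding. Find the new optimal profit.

At the optimum: butter uses 55 of 55 (binding); oven time uses 50 of 50 (binding); yeast uses 35 of 54 (slack = 19).
Since yeast is not tight, its dual is 0.
Dual feasibility on the basic columns requires 3·y_butter + 2·y_oven time = 34, 2·y_butter + 4·y_oven time = 44.
→ y_butter = 6 and y_oven time = 8.
Δz = y_butter·Δb = 6 × (-3) = -18, so new z* = 730 − 18 = 712.

712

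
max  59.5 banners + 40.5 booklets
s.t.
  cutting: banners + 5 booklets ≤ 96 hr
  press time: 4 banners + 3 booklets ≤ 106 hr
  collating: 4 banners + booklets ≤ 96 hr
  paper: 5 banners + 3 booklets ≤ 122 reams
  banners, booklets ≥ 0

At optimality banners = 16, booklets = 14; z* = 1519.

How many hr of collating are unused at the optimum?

18

collating used = 4·16 + 1·14 = 78; slack = 96 − 78 = 18.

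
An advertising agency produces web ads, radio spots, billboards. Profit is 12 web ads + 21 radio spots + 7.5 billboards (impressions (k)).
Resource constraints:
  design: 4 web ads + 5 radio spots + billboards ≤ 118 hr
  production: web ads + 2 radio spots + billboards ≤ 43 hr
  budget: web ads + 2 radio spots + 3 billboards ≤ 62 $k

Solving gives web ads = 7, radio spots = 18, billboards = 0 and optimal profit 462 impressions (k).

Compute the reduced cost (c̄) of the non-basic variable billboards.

At the optimum: design uses 118 of 118 (binding); production uses 43 of 43 (binding); budget uses 43 of 62 (slack = 19).
Slack constraints have shadow price 0 (complementary slackness).
From A_Bᵀ y = c: 4·y_design + 1·y_production = 12; 5·y_design + 2·y_production = 21.
This yields shadow prices y_design = 1, y_production = 8.
Reduced cost of billboards: c₃ − yᵀa₃ = 7.5 − (1·1 + 8·1) = 7.5 − 9 = -1.5.

-1.5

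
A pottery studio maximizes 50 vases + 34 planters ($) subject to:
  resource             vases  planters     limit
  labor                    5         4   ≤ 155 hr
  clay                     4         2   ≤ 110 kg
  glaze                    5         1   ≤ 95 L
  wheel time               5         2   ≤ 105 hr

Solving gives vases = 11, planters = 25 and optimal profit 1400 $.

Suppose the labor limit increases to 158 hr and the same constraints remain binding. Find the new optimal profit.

Binding: labor and wheel time. Non-binding: clay (16 unused), glaze (15 unused).
Since clay, glaze are not tight, their duals are 0.
From A_Bᵀ y = c: 5·y_labor + 5·y_wheel time = 50; 4·y_labor + 2·y_wheel time = 34.
→ y_labor = 7 and y_wheel time = 3.
Δz = y_labor·Δb = 7 × (3) = 21, so new z* = 1400 + 21 = 1421.

1421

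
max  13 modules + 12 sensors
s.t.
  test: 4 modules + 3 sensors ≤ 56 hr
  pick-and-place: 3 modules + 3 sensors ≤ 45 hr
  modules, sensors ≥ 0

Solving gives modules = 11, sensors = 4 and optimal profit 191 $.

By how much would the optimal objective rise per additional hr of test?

1

At the optimum: test uses 56 of 56 (binding); pick-and-place uses 45 of 45 (binding).
The binding rows give the dual system: 4·y_test + 3·y_pick-and-place = 13 and 3·y_test + 3·y_pick-and-place = 12.
→ y_test = 1 and y_pick-and-place = 3.
Shadow price of test = 1.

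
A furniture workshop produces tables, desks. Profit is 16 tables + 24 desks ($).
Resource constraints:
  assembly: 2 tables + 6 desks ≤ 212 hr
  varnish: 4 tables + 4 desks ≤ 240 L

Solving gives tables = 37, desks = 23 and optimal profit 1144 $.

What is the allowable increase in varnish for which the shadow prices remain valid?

184

Binding constraints: assembly, varnish. The basis is B = [[2,6],[4,4]] with det -16.
Per unit increase in varnish, x* moves by d = (0.375, -0.125).
The basis stays optimal until desks reaches 0; allowable increase = 184 L.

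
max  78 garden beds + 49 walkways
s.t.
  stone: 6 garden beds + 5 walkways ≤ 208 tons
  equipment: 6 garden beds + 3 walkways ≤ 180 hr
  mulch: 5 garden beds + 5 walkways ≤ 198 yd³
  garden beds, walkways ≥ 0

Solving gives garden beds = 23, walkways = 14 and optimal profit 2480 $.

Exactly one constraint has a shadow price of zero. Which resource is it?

mulch

stone: 208/208 (binding)
equipment: 180/180 (binding)
mulch: 185/198 (slack 13)
By complementary slackness, a constraint with positive slack has shadow price 0 → mulch.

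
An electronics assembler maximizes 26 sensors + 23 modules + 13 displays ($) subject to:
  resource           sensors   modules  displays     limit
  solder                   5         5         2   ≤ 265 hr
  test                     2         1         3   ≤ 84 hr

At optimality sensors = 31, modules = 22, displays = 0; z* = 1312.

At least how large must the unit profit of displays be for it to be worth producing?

17

Check each constraint at x*: solder 265/265 (tight); test 84/84 (tight).
The binding rows give the dual system: 5·y_solder + 2·y_test = 26 and 5·y_solder + 1·y_test = 23.
→ y_solder = 4 and y_test = 3.
displays enters the basis when its profit ≥ yᵀa₃ = 4·2 + 3·3 = 17.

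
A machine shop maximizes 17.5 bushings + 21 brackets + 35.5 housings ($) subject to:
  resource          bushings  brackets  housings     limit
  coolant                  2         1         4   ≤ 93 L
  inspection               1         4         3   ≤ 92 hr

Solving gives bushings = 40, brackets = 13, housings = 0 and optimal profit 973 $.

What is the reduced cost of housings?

At the optimum: coolant uses 93 of 93 (binding); inspection uses 92 of 92 (binding).
From A_Bᵀ y = c: 2·y_coolant + 1·y_inspection = 17.5; 1·y_coolant + 4·y_inspection = 21.
This yields shadow prices y_coolant = 7, y_inspection = 3.5.
Reduced cost of housings: c₃ − yᵀa₃ = 35.5 − (7·4 + 3.5·3) = 35.5 − 38.5 = -3.

-3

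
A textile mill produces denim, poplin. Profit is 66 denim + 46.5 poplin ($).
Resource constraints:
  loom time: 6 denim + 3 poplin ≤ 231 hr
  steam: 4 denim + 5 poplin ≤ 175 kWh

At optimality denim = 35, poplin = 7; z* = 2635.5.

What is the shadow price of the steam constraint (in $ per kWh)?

4.5

At the optimum: loom time uses 231 of 231 (binding); steam uses 175 of 175 (binding).
The binding rows give the dual system: 6·y_loom time + 4·y_steam = 66 and 3·y_loom time + 5·y_steam = 46.5.
This yields shadow prices y_loom time = 8, y_steam = 4.5.
Shadow price of steam = 4.5.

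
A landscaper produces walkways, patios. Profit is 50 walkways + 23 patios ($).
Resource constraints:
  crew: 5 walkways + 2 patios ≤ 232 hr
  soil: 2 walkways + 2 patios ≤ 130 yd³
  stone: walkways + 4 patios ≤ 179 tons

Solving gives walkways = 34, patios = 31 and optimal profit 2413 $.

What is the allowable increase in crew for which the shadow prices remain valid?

93

Binding constraints: crew, soil. The basis is B = [[5,2],[2,2]] with det 6.
Per unit increase in crew, x* moves by d = (0.3333, -0.3333).
The basis stays optimal until patios reaches 0; allowable increase = 93 hr.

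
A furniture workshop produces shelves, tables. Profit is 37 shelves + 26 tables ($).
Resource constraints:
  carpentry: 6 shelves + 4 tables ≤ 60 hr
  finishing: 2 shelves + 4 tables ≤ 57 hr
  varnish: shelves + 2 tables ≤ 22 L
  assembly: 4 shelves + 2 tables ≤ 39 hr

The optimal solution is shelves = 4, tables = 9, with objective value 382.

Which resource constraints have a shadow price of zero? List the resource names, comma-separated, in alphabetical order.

carpentry: 60/60 (binding)
finishing: 44/57 (slack 13)
varnish: 22/22 (binding)
assembly: 34/39 (slack 5)
By complementary slackness, a constraint with positive slack has shadow price 0 → assembly, finishing.

assembly, finishing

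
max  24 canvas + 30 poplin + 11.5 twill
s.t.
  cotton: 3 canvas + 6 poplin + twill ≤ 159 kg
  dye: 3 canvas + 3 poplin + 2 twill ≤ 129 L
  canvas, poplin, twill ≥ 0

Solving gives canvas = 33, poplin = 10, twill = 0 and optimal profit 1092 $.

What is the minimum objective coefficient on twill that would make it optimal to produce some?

14

Check each constraint at x*: cotton 159/159 (tight); dye 129/129 (tight).
From A_Bᵀ y = c: 3·y_cotton + 3·y_dye = 24; 6·y_cotton + 3·y_dye = 30.
Solving: y_cotton = 2, y_dye = 6.
twill enters the basis when its profit ≥ yᵀa₃ = 2·1 + 6·2 = 14.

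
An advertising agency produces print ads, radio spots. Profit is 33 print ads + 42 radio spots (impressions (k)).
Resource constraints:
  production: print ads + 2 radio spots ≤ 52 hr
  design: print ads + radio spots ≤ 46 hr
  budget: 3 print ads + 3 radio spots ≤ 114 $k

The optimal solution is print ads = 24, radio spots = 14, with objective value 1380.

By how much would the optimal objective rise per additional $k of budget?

At the optimum: production uses 52 of 52 (binding); design uses 38 of 46 (slack = 8); budget uses 114 of 114 (binding).
Slack constraints have shadow price 0 (complementary slackness).
From A_Bᵀ y = c: 1·y_production + 3·y_budget = 33; 2·y_production + 3·y_budget = 42.
→ y_production = 9 and y_budget = 8.
Shadow price of budget = 8.

8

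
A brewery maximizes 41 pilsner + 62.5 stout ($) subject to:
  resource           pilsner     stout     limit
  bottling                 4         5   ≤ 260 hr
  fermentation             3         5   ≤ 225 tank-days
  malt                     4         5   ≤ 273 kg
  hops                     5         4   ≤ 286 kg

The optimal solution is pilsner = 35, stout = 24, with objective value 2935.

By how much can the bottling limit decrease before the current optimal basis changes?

Binding constraints: bottling, fermentation. The basis is B = [[4,5],[3,5]] with det 5.
Per unit decrease in bottling, x* moves by d = (-1, 0.6).
The basis stays optimal until pilsner reaches 0; allowable decrease = 35 hr.

35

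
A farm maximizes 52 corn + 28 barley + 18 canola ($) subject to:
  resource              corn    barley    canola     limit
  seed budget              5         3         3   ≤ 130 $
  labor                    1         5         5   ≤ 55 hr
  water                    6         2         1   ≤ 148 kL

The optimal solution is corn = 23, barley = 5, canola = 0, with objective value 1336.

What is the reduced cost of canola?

-8

Check each constraint at x*: seed budget 130/130 (tight); labor 48/55 (slack 7); water 148/148 (tight).
By complementary slackness, y = 0 for the non-binding constraint.
The binding rows give the dual system: 5·y_seed budget + 6·y_water = 52 and 3·y_seed budget + 2·y_water = 28.
→ y_seed budget = 8 and y_water = 2.
Reduced cost of canola: c₃ − yᵀa₃ = 18 − (8·3 + 2·1) = 18 − 26 = -8.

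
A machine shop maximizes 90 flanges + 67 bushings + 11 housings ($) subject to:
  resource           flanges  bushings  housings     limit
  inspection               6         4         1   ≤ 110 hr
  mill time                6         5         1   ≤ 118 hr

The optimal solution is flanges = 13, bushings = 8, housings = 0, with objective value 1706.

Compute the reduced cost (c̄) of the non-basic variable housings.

-4

At the optimum: inspection uses 110 of 110 (binding); mill time uses 118 of 118 (binding).
Dual feasibility on the basic columns requires 6·y_inspection + 6·y_mill time = 90, 4·y_inspection + 5·y_mill time = 67.
This yields shadow prices y_inspection = 8, y_mill time = 7.
Reduced cost of housings: c₃ − yᵀa₃ = 11 − (8·1 + 7·1) = 11 − 15 = -4.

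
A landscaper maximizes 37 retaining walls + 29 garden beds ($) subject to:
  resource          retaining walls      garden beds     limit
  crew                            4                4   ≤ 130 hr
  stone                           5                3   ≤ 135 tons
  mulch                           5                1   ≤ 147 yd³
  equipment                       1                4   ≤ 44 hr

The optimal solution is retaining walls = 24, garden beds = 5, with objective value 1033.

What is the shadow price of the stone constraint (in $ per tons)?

7

At the optimum: crew uses 116 of 130 (slack = 14); stone uses 135 of 135 (binding); mulch uses 125 of 147 (slack = 22); equipment uses 44 of 44 (binding).
By complementary slackness, y = 0 for the non-binding constraints.
The binding rows give the dual system: 5·y_stone + 1·y_equipment = 37 and 3·y_stone + 4·y_equipment = 29.
This yields shadow prices y_stone = 7, y_equipment = 2.
Shadow price of stone = 7.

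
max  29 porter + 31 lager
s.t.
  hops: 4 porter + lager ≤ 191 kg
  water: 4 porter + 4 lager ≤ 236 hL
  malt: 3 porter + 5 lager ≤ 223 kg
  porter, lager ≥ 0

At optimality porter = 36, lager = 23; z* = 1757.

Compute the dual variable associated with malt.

1

At the optimum: hops uses 167 of 191 (slack = 24); water uses 236 of 236 (binding); malt uses 223 of 223 (binding).
Slack constraints have shadow price 0 (complementary slackness).
Dual feasibility on the basic columns requires 4·y_water + 3·y_malt = 29, 4·y_water + 5·y_malt = 31.
→ y_water = 6.5 and y_malt = 1.
Shadow price of malt = 1.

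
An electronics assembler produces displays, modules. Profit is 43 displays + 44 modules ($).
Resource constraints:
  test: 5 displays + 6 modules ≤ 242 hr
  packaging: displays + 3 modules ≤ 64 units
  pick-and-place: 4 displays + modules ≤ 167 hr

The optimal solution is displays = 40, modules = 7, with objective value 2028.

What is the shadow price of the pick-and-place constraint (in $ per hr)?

Check each constraint at x*: test 242/242 (tight); packaging 61/64 (slack 3); pick-and-place 167/167 (tight).
Since packaging is not tight, its dual is 0.
Dual feasibility on the basic columns requires 5·y_test + 4·y_pick-and-place = 43, 6·y_test + 1·y_pick-and-place = 44.
→ y_test = 7 and y_pick-and-place = 2.
Shadow price of pick-and-place = 2.

2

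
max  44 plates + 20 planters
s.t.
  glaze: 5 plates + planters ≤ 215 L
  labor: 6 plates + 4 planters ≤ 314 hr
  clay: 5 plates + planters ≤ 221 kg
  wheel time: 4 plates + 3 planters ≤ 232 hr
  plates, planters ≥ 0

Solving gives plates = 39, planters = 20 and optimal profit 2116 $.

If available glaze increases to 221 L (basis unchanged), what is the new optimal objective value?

Check each constraint at x*: glaze 215/215 (tight); labor 314/314 (tight); clay 215/221 (slack 6); wheel time 216/232 (slack 16).
Since clay, wheel time are not tight, their duals are 0.
Dual feasibility on the basic columns requires 5·y_glaze + 6·y_labor = 44, 1·y_glaze + 4·y_labor = 20.
Solving: y_glaze = 4, y_labor = 4.
Δz = y_glaze·Δb = 4 × (6) = 24, so new z* = 2116 + 24 = 2140.

2140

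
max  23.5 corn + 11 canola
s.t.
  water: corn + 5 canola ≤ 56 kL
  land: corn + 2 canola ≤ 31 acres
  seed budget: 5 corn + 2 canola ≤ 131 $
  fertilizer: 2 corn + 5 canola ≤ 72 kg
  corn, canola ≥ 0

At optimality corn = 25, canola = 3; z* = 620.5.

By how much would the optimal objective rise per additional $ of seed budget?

4.5

Binding: land and seed budget. Non-binding: water (16 unused), fertilizer (7 unused).
Slack constraints have shadow price 0 (complementary slackness).
Dual feasibility on the basic columns requires 1·y_land + 5·y_seed budget = 23.5, 2·y_land + 2·y_seed budget = 11.
→ y_land = 1 and y_seed budget = 4.5.
Shadow price of seed budget = 4.5.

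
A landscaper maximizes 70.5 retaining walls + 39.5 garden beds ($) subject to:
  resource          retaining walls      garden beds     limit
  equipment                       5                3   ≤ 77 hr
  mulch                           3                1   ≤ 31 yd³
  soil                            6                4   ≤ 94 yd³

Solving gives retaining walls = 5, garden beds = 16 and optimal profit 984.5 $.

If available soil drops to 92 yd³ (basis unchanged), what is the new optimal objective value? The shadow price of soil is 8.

968.5

Δb = -2, so new z* = 984.5 + (8)·(-2) = 984.5 − 16 = 968.5.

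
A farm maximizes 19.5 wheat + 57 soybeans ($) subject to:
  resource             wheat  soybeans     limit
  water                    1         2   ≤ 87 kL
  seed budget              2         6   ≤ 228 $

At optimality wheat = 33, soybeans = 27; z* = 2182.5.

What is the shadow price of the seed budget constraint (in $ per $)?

9

At the optimum: water uses 87 of 87 (binding); seed budget uses 228 of 228 (binding).
Dual feasibility on the basic columns requires 1·y_water + 2·y_seed budget = 19.5, 2·y_water + 6·y_seed budget = 57.
→ y_water = 1.5 and y_seed budget = 9.
Shadow price of seed budget = 9.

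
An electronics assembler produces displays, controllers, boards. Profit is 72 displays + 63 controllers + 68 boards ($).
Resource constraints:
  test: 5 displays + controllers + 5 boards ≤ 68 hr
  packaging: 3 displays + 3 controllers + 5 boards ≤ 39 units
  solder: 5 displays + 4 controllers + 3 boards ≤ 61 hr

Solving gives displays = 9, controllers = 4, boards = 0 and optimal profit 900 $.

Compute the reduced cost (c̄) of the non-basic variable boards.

Check each constraint at x*: test 49/68 (slack 19); packaging 39/39 (tight); solder 61/61 (tight).
Since test is not tight, its dual is 0.
From A_Bᵀ y = c: 3·y_packaging + 5·y_solder = 72; 3·y_packaging + 4·y_solder = 63.
→ y_packaging = 9 and y_solder = 9.
Reduced cost of boards: c₃ − yᵀa₃ = 68 − (9·5 + 9·3) = 68 − 72 = -4.

-4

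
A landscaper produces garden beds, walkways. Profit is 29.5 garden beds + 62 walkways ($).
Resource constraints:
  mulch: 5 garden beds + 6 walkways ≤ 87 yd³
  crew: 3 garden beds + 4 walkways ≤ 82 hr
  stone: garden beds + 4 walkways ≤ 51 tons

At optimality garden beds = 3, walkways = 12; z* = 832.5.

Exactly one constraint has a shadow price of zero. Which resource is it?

mulch: 87/87 (binding)
crew: 57/82 (slack 25)
stone: 51/51 (binding)
By complementary slackness, a constraint with positive slack has shadow price 0 → crew.

crew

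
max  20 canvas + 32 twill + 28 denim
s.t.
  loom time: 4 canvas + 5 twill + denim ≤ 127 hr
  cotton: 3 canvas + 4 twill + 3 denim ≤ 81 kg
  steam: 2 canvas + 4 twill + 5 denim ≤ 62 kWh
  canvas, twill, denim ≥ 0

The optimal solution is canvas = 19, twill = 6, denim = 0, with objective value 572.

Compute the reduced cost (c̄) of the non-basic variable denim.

Binding: cotton and steam. Non-binding: loom time (21 unused).
Since loom time is not tight, its dual is 0.
From A_Bᵀ y = c: 3·y_cotton + 2·y_steam = 20; 4·y_cotton + 4·y_steam = 32.
→ y_cotton = 4 and y_steam = 4.
Reduced cost of denim: c₃ − yᵀa₃ = 28 − (4·3 + 4·5) = 28 − 32 = -4.

-4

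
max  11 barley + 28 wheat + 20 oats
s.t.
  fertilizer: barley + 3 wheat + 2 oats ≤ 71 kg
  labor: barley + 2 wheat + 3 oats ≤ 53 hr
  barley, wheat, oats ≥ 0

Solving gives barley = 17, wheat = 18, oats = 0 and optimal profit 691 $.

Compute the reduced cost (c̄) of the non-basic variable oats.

Both fertilizer and labor are binding at x*.
From A_Bᵀ y = c: 1·y_fertilizer + 1·y_labor = 11; 3·y_fertilizer + 2·y_labor = 28.
This yields shadow prices y_fertilizer = 6, y_labor = 5.
Reduced cost of oats: c₃ − yᵀa₃ = 20 − (6·2 + 5·3) = 20 − 27 = -7.

-7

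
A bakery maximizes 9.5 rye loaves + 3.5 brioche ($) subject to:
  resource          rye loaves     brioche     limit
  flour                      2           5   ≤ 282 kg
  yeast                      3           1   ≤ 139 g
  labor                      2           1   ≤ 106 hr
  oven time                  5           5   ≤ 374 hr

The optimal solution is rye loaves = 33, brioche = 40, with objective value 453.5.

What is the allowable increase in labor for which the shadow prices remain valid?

Binding constraints: yeast, labor. The basis is B = [[3,1],[2,1]] with det 1.
Per unit increase in labor, x* moves by d = (-1, 3).
The basis stays optimal until oven time becomes binding; allowable increase = 0.9 hr.

0.9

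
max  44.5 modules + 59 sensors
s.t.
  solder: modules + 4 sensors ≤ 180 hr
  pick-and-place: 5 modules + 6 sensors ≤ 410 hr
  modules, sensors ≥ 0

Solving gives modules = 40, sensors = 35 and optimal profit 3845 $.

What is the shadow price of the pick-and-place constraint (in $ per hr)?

8.5

At the optimum: solder uses 180 of 180 (binding); pick-and-place uses 410 of 410 (binding).
From A_Bᵀ y = c: 1·y_solder + 5·y_pick-and-place = 44.5; 4·y_solder + 6·y_pick-and-place = 59.
This yields shadow prices y_solder = 2, y_pick-and-place = 8.5.
Shadow price of pick-and-place = 8.5.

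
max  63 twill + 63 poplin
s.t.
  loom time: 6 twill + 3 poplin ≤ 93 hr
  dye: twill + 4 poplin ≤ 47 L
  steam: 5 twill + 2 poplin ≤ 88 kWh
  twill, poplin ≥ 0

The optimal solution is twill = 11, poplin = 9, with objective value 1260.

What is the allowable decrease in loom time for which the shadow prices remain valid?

Binding constraints: loom time, dye. The basis is B = [[6,3],[1,4]] with det 21.
Per unit decrease in loom time, x* moves by d = (-0.1905, 0.0476).
The basis stays optimal until twill reaches 0; allowable decrease = 57.75 hr.

57.75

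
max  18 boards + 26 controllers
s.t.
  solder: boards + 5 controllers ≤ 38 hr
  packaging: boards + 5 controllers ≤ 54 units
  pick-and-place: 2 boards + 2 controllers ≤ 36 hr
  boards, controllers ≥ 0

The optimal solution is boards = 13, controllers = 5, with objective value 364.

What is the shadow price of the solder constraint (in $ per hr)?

2

At the optimum: solder uses 38 of 38 (binding); packaging uses 38 of 54 (slack = 16); pick-and-place uses 36 of 36 (binding).
By complementary slackness, y = 0 for the non-binding constraint.
The binding rows give the dual system: 1·y_solder + 2·y_pick-and-place = 18 and 5·y_solder + 2·y_pick-and-place = 26.
→ y_solder = 2 and y_pick-and-place = 8.
Shadow price of solder = 2.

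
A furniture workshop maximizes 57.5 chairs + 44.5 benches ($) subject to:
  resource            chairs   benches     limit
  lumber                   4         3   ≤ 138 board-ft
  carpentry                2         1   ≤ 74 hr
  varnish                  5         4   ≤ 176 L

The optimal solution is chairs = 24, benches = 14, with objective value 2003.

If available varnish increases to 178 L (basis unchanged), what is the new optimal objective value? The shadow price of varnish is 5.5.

Δb = 2, so new z* = 2003 + (5.5)·(2) = 2003 + 11 = 2014.

2014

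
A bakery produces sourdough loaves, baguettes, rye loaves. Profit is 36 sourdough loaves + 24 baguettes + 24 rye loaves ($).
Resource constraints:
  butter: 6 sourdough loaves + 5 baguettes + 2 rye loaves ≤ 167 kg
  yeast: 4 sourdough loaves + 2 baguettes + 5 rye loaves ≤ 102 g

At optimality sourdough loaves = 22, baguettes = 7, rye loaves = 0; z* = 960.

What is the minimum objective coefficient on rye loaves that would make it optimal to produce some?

28.5

At the optimum: butter uses 167 of 167 (binding); yeast uses 102 of 102 (binding).
Dual feasibility on the basic columns requires 6·y_butter + 4·y_yeast = 36, 5·y_butter + 2·y_yeast = 24.
Solving: y_butter = 3, y_yeast = 4.5.
rye loaves enters the basis when its profit ≥ yᵀa₃ = 3·2 + 4.5·5 = 28.5.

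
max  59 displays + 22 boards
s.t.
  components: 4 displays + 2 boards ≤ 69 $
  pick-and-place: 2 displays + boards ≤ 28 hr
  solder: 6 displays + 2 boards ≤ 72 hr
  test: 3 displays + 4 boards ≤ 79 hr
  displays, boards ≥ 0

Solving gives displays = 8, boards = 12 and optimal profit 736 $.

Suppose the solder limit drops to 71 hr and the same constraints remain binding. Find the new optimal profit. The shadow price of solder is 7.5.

Δb = -1, so new z* = 736 + (7.5)·(-1) = 736 − 7.5 = 728.5.

728.5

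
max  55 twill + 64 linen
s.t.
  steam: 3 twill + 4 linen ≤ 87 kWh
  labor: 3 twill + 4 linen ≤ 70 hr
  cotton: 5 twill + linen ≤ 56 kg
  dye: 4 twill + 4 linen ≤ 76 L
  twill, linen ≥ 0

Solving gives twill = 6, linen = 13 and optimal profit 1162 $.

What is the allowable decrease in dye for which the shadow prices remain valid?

Binding constraints: labor, dye. The basis is B = [[3,4],[4,4]] with det -4.
Per unit decrease in dye, x* moves by d = (-1, 0.75).
The basis stays optimal until twill reaches 0; allowable decrease = 6 L.

6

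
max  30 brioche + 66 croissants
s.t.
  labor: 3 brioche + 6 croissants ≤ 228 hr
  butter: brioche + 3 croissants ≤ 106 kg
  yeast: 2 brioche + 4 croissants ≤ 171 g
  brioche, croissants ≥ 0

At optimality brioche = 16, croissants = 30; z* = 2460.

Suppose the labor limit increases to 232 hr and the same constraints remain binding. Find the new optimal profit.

2492

Check each constraint at x*: labor 228/228 (tight); butter 106/106 (tight); yeast 152/171 (slack 19).
Slack constraints have shadow price 0 (complementary slackness).
Dual feasibility on the basic columns requires 3·y_labor + 1·y_butter = 30, 6·y_labor + 3·y_butter = 66.
Solving: y_labor = 8, y_butter = 6.
Δz = y_labor·Δb = 8 × (4) = 32, so new z* = 2460 + 32 = 2492.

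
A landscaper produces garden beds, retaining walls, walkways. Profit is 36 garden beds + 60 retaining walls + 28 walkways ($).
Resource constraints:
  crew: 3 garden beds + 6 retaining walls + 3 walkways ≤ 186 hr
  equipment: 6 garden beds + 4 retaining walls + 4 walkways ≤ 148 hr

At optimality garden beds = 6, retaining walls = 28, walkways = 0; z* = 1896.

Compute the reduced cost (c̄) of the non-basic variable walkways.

-5

At the optimum: crew uses 186 of 186 (binding); equipment uses 148 of 148 (binding).
From A_Bᵀ y = c: 3·y_crew + 6·y_equipment = 36; 6·y_crew + 4·y_equipment = 60.
→ y_crew = 9 and y_equipment = 1.5.
Reduced cost of walkways: c₃ − yᵀa₃ = 28 − (9·3 + 1.5·4) = 28 − 33 = -5.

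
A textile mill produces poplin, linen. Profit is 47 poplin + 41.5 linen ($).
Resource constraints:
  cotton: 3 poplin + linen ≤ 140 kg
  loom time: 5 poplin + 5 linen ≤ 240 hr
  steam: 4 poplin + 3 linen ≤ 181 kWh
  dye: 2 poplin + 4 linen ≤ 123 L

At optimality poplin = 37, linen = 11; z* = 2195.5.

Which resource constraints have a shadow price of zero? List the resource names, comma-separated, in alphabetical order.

cotton, dye

cotton: 122/140 (slack 18)
loom time: 240/240 (binding)
steam: 181/181 (binding)
dye: 118/123 (slack 5)
By complementary slackness, a constraint with positive slack has shadow price 0 → cotton, dye.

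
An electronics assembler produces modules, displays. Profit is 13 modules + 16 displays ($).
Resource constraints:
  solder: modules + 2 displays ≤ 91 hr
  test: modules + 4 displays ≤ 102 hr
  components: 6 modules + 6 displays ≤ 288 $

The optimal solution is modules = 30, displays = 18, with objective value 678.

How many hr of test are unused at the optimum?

0

test used = 1·30 + 4·18 = 102; slack = 102 − 102 = 0.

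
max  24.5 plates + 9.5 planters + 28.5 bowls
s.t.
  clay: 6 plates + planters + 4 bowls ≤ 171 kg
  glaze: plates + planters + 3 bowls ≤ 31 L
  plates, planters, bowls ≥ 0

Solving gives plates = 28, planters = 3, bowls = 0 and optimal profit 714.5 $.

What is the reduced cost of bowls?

-3

Both clay and glaze are binding at x*.
From A_Bᵀ y = c: 6·y_clay + 1·y_glaze = 24.5; 1·y_clay + 1·y_glaze = 9.5.
Solving: y_clay = 3, y_glaze = 6.5.
Reduced cost of bowls: c₃ − yᵀa₃ = 28.5 − (3·4 + 6.5·3) = 28.5 − 31.5 = -3.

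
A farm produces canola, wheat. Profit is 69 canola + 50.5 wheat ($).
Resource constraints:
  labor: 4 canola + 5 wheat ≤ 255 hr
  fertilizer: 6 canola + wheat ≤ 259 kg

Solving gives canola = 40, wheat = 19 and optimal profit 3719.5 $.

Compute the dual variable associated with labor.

9

At the optimum: labor uses 255 of 255 (binding); fertilizer uses 259 of 259 (binding).
The binding rows give the dual system: 4·y_labor + 6·y_fertilizer = 69 and 5·y_labor + 1·y_fertilizer = 50.5.
→ y_labor = 9 and y_fertilizer = 5.5.
Shadow price of labor = 9.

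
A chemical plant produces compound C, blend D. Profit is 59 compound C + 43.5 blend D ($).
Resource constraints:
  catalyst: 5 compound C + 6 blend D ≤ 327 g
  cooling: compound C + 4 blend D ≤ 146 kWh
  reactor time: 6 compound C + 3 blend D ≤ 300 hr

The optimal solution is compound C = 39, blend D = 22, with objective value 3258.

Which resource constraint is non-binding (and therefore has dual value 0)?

cooling

catalyst: 327/327 (binding)
cooling: 127/146 (slack 19)
reactor time: 300/300 (binding)
By complementary slackness, a constraint with positive slack has shadow price 0 → cooling.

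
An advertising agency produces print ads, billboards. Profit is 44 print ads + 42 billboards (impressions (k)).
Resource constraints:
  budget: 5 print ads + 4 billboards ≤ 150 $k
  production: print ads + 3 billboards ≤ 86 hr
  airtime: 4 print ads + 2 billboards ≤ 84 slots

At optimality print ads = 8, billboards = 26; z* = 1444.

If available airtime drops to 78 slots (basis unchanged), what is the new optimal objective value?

1390

At the optimum: budget uses 144 of 150 (slack = 6); production uses 86 of 86 (binding); airtime uses 84 of 84 (binding).
Slack constraints have shadow price 0 (complementary slackness).
The binding rows give the dual system: 1·y_production + 4·y_airtime = 44 and 3·y_production + 2·y_airtime = 42.
This yields shadow prices y_production = 8, y_airtime = 9.
Δz = y_airtime·Δb = 9 × (-6) = -54, so new z* = 1444 − 54 = 1390.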